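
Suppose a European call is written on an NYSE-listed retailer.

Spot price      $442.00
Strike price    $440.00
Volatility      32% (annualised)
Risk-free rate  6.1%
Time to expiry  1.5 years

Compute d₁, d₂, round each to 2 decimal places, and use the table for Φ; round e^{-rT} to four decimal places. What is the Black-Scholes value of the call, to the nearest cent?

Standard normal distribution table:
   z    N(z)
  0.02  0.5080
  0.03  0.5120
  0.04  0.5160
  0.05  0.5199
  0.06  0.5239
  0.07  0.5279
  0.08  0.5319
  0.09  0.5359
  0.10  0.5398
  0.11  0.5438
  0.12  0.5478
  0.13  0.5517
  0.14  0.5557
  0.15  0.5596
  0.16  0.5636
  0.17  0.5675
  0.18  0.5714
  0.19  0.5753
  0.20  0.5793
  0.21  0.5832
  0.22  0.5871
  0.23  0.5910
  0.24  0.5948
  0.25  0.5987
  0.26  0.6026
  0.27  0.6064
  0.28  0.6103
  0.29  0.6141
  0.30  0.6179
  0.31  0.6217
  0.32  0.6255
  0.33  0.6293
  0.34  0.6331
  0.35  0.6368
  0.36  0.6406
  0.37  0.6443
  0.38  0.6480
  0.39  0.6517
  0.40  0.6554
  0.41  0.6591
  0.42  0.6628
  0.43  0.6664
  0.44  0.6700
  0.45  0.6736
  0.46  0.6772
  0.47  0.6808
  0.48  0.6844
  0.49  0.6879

σ√T = 0.32·√1.5 = 0.3919
d₁ = [ln(442/440) + (0.061 + ½·0.32²)·1.5] / (σ√T) = (0.0045 + 0.1683) / 0.3919 = 0.4410 which rounds to 0.44
d₂ = 0.4410 − 0.3919 = 0.0491 which rounds to 0.05
e^(−rT) = e^(−0.061·1.5) = 0.9126
N(d₁) = N(0.44) = 0.6700;  N(d₂) = N(0.05) = 0.5199
C = 442·0.6700 − 440·0.9126·0.5199 = 296.1400 − 208.7627 = 87.3773

$87.38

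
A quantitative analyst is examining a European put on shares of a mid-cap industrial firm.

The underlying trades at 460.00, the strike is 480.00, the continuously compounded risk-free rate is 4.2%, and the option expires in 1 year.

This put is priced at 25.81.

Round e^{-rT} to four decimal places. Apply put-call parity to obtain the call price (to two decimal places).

exp(−rT) = exp(−0.042·1) = 0.9589
Put-call parity: C − P = S − K·e^(−rT) = 460 − 480·0.9589 = 460 − 460.2720 = -0.2720
C = P + (C − P) = 25.81 + (-0.2720) = 25.5380

25.54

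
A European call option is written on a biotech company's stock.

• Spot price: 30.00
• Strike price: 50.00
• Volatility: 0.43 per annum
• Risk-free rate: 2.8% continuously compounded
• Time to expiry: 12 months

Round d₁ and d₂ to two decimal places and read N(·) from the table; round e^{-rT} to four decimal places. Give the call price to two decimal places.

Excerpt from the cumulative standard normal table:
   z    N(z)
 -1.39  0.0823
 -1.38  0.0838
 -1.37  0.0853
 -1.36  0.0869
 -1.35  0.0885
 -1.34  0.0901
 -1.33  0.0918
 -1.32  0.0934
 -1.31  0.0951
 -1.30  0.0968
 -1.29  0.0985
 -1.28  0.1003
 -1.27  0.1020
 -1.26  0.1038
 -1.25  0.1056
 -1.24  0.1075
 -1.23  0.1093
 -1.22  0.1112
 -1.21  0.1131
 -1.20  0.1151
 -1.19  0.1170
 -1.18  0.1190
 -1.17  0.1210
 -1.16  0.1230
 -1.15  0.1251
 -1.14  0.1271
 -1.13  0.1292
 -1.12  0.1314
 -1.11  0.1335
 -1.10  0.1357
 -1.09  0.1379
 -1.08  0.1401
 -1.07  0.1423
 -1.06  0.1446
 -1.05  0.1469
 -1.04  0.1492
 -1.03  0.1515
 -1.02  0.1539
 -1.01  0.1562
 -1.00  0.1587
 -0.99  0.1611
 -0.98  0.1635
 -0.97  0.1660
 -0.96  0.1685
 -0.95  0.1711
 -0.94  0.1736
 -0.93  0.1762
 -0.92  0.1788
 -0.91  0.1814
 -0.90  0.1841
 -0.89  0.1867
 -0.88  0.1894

1.06

T = 1;  σ√T = 0.4300
d₁ = [ln(30/50) + (0.028 + 0.43²/2)·1] / 0.4300 = [-0.5108 + 0.1204] / 0.4300 = -0.9079 ⇒ -0.91
d₂ = d₁ − σ√T = -0.9079 − 0.4300 = -1.3379 ⇒ -1.34
e^(−rT) = e^(−0.028·1) = 0.9724
N(d₁) = N(-0.91) = 0.1814;  N(d₂) = N(-1.34) = 0.0901
C = 30·0.1814 − 50·0.9724·0.0901 = 5.4420 − 4.3807 = 1.0613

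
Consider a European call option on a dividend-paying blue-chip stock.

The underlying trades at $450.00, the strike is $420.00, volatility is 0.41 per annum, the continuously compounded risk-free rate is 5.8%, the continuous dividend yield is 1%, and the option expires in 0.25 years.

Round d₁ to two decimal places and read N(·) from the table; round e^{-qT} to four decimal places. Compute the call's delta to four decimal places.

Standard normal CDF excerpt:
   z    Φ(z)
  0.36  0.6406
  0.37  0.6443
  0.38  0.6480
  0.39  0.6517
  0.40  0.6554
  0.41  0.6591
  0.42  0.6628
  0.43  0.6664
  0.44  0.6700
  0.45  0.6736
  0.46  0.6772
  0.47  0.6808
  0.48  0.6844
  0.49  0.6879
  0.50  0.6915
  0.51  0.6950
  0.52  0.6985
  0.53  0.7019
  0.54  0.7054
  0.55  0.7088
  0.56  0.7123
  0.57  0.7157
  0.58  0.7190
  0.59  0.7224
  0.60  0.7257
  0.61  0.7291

σ√T = 0.41 × 0.5000 = 0.2050
d₁ = [ln(450/420) + (0.058 − 0.01 + 0.41²/2)·0.25] / 0.2050 = [0.0690 + 0.0330] / 0.2050 = 0.4976 ⇒ 0.50
N(d₁) = N(0.50) = 0.6915
Δ_call = e^(−qT)·N(d₁) = 0.9975·0.6915 = 0.6898

0.6898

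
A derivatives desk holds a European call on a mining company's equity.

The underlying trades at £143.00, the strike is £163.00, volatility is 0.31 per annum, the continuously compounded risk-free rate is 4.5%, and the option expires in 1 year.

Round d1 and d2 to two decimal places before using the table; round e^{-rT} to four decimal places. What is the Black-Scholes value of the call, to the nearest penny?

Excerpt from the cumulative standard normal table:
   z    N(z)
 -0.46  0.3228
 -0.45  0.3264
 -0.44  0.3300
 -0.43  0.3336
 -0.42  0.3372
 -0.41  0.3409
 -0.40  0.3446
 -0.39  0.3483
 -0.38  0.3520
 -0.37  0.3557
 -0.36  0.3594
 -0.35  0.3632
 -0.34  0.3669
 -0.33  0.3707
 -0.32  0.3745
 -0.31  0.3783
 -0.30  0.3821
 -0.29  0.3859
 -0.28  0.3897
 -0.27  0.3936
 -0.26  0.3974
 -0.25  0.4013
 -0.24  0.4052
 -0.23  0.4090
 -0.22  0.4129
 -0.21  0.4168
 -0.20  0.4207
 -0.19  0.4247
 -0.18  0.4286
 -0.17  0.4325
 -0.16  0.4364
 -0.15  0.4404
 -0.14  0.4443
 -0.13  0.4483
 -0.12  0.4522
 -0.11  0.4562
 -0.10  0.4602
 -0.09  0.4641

σ√T = 0.31·√1 = 0.3100
d₁ = [ln(143/163) + (0.045 + 0.31²/2)·1] / 0.3100 = [-0.1309 + 0.0930] / 0.3100 = -0.1221 → -0.12
d₂ = d₁ − σ√T = -0.1221 − 0.3100 = -0.4321 → -0.43
exp(−rT) = exp(−0.045·1) = 0.9560
N(d₁) = N(-0.12) = 0.4522;  N(d₂) = N(-0.43) = 0.3336
C = 143·0.4522 − 163·0.9560·0.3336 = 64.6646 − 51.9842 = 12.6804

£12.68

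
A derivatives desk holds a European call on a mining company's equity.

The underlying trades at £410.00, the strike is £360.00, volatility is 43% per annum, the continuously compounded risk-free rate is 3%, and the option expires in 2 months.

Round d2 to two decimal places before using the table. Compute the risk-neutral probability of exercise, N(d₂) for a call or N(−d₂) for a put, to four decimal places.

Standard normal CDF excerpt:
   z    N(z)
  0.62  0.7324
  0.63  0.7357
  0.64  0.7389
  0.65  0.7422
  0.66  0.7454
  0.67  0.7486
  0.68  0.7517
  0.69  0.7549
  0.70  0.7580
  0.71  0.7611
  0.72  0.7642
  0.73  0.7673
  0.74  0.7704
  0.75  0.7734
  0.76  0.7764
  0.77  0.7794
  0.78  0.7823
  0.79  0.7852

0.7517

T = 0.1667;  σ√T = 0.1755
ln(S/K) + (r + σ²/2)T = ln(410/360) + (0.03 + 0.43²/2)·0.1667 = 0.1301 + 0.0204 = 0.1505
d₁ = 0.1505 / 0.1755 = 0.8571 → 0.86
d₂ = d₁ − σ√T = 0.8571 − 0.1755 = 0.6816 → 0.68
Pr(exercise) under Q = N(d₂) = 0.7517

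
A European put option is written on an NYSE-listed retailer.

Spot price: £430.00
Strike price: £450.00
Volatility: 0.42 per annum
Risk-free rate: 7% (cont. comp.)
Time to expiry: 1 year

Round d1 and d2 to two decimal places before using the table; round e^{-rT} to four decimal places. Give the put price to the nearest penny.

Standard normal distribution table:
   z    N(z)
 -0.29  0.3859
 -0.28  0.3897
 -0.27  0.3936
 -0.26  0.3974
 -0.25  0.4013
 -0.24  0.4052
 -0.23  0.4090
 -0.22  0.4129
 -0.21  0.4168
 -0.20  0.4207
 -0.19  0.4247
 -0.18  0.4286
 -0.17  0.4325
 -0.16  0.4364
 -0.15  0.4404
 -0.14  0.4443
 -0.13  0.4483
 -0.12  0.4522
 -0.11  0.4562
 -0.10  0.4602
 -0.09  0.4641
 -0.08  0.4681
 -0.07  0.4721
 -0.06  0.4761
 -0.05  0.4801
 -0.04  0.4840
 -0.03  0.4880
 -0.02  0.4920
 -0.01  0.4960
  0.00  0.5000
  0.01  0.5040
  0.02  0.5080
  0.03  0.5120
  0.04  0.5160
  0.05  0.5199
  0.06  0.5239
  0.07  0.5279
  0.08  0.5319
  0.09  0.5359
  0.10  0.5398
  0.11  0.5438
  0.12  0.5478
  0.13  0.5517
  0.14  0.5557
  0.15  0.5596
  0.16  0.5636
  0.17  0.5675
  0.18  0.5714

σ√T = 0.42·√1 = 0.4200
d₁ = [ln(430/450) + (0.07 + 0.42²/2)·1] / 0.4200 = [-0.0455 + 0.1582] / 0.4200 = 0.2684 ⇒ 0.27
d₂ = d₁ − σ√T = 0.2684 − 0.4200 = -0.1516 ⇒ -0.15
exp(−rT) = exp(−0.07·1) = 0.9324
P = 450·0.9324·N(0.15) − 430·N(-0.27) = 450·0.9324·0.5596 − 430·0.3936 = 234.7970 − 169.2480 = 65.5490

£65.55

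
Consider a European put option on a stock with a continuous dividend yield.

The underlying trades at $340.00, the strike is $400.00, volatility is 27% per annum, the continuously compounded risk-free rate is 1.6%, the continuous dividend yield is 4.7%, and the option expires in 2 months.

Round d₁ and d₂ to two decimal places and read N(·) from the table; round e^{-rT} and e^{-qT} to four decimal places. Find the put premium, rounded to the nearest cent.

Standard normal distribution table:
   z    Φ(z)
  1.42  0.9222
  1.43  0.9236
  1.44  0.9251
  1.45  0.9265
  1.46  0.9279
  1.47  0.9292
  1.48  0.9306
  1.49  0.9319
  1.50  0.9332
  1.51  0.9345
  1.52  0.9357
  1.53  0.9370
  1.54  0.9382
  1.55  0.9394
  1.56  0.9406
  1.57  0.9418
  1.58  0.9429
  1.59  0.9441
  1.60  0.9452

$62.68

σ√T = 0.27·√0.1667 = 0.1102
d₁ = [ln(340/400) + (0.016 − 0.047 + 0.27²/2)·0.1667] / 0.1102 = [-0.1625 + 0.0009] / 0.1102 = -1.4662 ⇒ -1.47
d₂ = d₁ − σ√T = -1.4662 − 0.1102 = -1.5764 ⇒ -1.58
exp(−qT) = exp(−0.047·0.1667) = 0.9922;  exp(−rT) = exp(−0.016·0.1667) = 0.9973
N(−d₂) = N(1.58) = 0.9429;  N(−d₁) = N(1.47) = 0.9292
P = 400·0.9973·0.9429 − 340·0.9922·0.9292 = 376.1417 − 313.4638 = 62.6779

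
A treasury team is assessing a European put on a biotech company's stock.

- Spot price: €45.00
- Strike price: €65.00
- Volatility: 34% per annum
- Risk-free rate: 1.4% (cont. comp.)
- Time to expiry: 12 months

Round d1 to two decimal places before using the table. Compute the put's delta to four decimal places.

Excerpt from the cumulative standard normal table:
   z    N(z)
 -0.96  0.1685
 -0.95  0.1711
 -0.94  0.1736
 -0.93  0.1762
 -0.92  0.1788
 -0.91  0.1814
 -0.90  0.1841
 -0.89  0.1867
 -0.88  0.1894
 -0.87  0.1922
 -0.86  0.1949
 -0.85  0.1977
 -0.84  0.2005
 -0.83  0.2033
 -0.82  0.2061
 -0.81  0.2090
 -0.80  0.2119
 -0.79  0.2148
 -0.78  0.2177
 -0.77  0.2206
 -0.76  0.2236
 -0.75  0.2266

-0.8078

σ√T = 0.34 × 1.0000 = 0.3400
d₁ = [ln(45/65) + (0.014 + 0.34²/2)·1] / 0.3400 = [-0.3677 + 0.0718] / 0.3400 = -0.8704 ⇒ -0.87
N(d₁) = N(-0.87) = 0.1922
Δ_put = N(d₁) − 1 = 0.1922 − 1 = -0.8078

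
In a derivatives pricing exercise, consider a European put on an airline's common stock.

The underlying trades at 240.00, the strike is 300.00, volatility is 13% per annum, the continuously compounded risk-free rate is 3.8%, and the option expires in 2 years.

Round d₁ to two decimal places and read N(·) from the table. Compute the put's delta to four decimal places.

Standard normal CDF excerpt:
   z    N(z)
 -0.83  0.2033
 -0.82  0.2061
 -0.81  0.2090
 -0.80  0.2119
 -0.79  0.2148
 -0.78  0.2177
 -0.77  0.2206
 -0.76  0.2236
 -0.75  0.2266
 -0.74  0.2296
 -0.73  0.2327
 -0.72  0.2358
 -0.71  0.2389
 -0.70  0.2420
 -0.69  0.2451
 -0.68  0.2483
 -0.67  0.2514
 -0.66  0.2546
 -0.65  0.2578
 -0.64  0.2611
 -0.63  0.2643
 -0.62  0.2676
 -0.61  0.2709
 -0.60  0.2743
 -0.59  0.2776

-0.7611

T = 2;  σ√T = 0.1838
ln(S/K) + (r + σ²/2)T = ln(240/300) + (0.038 + 0.13²/2)·2 = -0.2231 + 0.0929 = -0.1302
d₁ = -0.1302 / 0.1838 = -0.7084 ⇒ -0.71
N(d₁) = N(-0.71) = 0.2389
Δ_put = N(d₁) − 1 = 0.2389 − 1 = -0.7611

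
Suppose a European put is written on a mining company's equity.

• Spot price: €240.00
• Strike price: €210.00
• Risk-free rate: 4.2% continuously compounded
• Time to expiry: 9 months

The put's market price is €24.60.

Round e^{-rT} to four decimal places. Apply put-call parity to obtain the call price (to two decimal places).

€61.11

e^(−rT) = e^(−0.042·0.75) = 0.9690
Put-call parity: C − P = S − K·e^(−rT) = 240 − 210·0.9690 = 240 − 203.4900 = 36.5100
C = P + (C − P) = 24.60 + (36.5100) = 61.1100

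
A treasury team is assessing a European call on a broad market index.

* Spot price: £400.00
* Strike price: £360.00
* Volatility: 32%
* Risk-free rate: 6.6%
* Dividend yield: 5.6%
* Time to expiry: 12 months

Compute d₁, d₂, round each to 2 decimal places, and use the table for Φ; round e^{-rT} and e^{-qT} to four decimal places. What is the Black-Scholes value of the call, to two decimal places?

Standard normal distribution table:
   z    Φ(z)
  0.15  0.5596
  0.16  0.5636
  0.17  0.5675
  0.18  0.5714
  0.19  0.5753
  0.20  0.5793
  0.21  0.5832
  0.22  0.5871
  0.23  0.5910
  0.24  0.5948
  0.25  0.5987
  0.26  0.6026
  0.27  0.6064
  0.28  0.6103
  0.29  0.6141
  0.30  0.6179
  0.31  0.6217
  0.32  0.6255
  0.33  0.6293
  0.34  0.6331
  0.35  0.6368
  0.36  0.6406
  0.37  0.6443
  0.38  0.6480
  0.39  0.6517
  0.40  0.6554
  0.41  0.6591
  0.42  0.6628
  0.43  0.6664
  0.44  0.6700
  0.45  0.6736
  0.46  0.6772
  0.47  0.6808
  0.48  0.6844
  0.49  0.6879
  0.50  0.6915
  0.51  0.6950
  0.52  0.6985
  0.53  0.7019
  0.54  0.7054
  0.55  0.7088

T = 1;  σ√T = 0.3200
ln(S/K) + (r − q + σ²/2)T = ln(400/360) + (0.066 − 0.056 + 0.32²/2)·1 = 0.1054 + 0.0612 = 0.1666
d₁ = 0.1666 / 0.3200 = 0.5205 ≈ 0.52
d₂ = d₁ − σ√T = 0.5205 − 0.3200 = 0.2005 ≈ 0.20
e^(−qT) = e^(−0.056·1) = 0.9455;  e^(−rT) = e^(−0.066·1) = 0.9361
N(d₁) = N(0.52) = 0.6985;  N(d₂) = N(0.20) = 0.5793
C = 400·0.9455·0.6985 − 360·0.9361·0.5793 = 264.1727 − 195.2218 = 68.9509

£68.95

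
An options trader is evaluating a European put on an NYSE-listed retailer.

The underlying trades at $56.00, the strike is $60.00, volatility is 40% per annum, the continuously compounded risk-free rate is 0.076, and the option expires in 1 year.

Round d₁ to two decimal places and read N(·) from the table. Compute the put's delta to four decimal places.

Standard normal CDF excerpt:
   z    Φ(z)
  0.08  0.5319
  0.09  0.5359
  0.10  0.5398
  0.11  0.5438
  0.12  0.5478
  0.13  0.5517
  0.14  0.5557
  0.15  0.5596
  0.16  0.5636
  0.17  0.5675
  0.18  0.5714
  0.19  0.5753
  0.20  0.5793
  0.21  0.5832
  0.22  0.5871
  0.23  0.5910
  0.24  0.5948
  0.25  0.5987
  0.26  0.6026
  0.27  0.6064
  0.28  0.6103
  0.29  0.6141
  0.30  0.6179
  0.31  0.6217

σ√T = 0.4·√1 = 0.4000
d₁ = [ln(56/60) + (0.076 + 0.4²/2)·1] / 0.4000 = [-0.0690 + 0.1560] / 0.4000 = 0.2175 → 0.22
N(d₁) = N(0.22) = 0.5871
Δ_put = N(d₁) − 1 = 0.5871 − 1 = -0.4129

-0.4129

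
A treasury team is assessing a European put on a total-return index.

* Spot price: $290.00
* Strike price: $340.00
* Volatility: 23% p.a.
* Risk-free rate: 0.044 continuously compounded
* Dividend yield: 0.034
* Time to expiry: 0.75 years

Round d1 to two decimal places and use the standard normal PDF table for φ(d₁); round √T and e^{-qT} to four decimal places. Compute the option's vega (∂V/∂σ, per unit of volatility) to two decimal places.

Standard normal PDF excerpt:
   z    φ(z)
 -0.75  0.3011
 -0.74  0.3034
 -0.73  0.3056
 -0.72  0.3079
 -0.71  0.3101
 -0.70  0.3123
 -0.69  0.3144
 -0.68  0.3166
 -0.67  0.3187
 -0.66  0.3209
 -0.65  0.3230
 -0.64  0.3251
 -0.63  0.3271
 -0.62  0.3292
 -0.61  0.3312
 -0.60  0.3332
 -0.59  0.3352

σ√T = 0.23 × 0.8660 = 0.1992
d₁ = [ln(290/340) + (0.044 − 0.034 + ½·0.23²)·0.75] / (σ√T) = (-0.1591 + 0.0273) / 0.1992 = -0.6613 ≈ -0.66
√T = √0.75 = 0.8660
φ(d₁) = φ(-0.66) = 0.3209
e^(−qT) = e^(−0.034·0.75) = 0.9748
vega = S·e^(−qT)·φ(d₁)·√T = 290·0.9748·0.3209·0.8660 = 78.5599

78.56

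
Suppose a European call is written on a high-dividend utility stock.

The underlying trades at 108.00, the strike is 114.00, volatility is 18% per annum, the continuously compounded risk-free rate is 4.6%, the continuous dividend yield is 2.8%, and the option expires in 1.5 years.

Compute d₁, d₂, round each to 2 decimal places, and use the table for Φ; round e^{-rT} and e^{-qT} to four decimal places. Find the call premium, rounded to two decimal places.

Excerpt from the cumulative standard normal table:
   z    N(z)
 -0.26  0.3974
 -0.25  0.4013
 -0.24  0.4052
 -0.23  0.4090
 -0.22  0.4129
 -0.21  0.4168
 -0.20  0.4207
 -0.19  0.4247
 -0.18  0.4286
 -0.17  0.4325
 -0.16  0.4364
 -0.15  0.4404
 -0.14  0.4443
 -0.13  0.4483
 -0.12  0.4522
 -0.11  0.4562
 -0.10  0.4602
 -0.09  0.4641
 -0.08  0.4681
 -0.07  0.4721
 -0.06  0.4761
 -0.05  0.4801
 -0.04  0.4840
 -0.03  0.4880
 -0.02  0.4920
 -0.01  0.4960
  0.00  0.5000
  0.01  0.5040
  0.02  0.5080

T = 1.5;  σ√T = 0.2205
d₁ = [ln(108/114) + (0.046 − 0.028 + ½·0.18²)·1.5] / (σ√T) = (-0.0541 + 0.0513) / 0.2205 = -0.0126 ⇒ -0.01
d₂ = -0.0126 − 0.2205 = -0.2330 ⇒ -0.23
exp(−qT) = exp(−0.028·1.5) = 0.9589;  exp(−rT) = exp(−0.046·1.5) = 0.9333
N(d₁) = N(-0.01) = 0.4960;  N(d₂) = N(-0.23) = 0.4090
C = 108·0.9589·0.4960 − 114·0.9333·0.4090 = 51.3664 − 43.5160 = 7.8503

7.85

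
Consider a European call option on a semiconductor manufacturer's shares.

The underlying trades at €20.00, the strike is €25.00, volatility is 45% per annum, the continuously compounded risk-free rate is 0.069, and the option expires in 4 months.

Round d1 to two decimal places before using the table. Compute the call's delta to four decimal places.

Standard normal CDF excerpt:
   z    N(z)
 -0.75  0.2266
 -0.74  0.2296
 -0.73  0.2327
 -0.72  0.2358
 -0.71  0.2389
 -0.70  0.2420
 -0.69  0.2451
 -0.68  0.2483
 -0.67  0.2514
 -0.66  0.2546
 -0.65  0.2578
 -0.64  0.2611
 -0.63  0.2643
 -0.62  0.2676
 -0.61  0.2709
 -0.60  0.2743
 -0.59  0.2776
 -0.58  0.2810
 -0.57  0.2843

0.2611

σ√T = 0.45·√0.3333 = 0.2598
ln(S/K) + (r + σ²/2)T = ln(20/25) + (0.069 + 0.45²/2)·0.3333 = -0.2231 + 0.0568 = -0.1664
d₁ = -0.1664 / 0.2598 = -0.6404 ≈ -0.64
N(d₁) = N(-0.64) = 0.2611
Δ_call = N(d₁) = 0.2611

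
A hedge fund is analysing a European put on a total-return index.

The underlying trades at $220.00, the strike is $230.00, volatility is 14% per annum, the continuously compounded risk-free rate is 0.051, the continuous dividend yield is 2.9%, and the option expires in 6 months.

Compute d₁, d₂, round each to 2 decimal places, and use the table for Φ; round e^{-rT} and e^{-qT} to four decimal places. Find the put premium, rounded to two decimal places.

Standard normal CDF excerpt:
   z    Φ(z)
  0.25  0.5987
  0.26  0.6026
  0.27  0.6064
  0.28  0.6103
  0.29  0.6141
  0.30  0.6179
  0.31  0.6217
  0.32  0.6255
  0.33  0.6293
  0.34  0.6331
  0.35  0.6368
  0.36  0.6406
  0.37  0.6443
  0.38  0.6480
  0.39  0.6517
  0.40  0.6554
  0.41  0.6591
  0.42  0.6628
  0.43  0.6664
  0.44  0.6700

$12.96

σ√T = 0.14·√0.5 = 0.0990
d₁ = [ln(220/230) + (0.051 − 0.029 + 0.14²/2)·0.5] / 0.0990 = [-0.0445 + 0.0159] / 0.0990 = -0.2884 ⇒ -0.29
d₂ = d₁ − σ√T = -0.2884 − 0.0990 = -0.3874 ⇒ -0.39
exp(−qT) = exp(−0.029·0.5) = 0.9856;  exp(−rT) = exp(−0.051·0.5) = 0.9748
P = 230·0.9748·N(0.39) − 220·0.9856·N(0.29) = 230·0.9748·0.6517 − 220·0.9856·0.6141 = 146.1137 − 133.1565 = 12.9572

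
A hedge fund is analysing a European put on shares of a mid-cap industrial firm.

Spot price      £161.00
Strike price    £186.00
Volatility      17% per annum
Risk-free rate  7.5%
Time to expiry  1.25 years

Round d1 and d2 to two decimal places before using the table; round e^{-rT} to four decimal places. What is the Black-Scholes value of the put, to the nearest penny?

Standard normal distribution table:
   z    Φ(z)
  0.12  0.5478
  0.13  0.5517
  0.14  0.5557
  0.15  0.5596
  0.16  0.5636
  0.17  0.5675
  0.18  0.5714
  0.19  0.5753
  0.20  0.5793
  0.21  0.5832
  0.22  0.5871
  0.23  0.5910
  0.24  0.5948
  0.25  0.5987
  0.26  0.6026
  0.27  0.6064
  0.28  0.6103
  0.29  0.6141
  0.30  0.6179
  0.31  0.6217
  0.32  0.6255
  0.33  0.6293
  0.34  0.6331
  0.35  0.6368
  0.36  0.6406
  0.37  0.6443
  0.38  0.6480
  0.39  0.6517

£17.12

σ√T = 0.17·√1.25 = 0.1901
d₁ = [ln(161/186) + (0.075 + 0.17²/2)·1.25] / 0.1901 = [-0.1443 + 0.1118] / 0.1901 = -0.1712 ⇒ -0.17
d₂ = d₁ − σ√T = -0.1712 − 0.1901 = -0.3612 ⇒ -0.36
e^(−rT) = e^(−0.075·1.25) = 0.9105
N(−d₂) = N(0.36) = 0.6406;  N(−d₁) = N(0.17) = 0.5675
P = 186·0.9105·0.6406 − 161·0.5675 = 108.4875 − 91.3675 = 17.1200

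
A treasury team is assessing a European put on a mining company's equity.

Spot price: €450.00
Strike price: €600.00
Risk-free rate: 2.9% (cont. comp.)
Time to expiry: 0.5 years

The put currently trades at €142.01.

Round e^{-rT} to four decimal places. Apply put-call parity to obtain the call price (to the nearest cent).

€0.65

e^(−rT) = e^(−0.029·0.5) = 0.9856
Put-call parity: C − P = S − K·e^(−rT) = 450 − 600·0.9856 = 450 − 591.3600 = -141.3600
C = P + (C − P) = 142.01 + (-141.3600) = 0.6500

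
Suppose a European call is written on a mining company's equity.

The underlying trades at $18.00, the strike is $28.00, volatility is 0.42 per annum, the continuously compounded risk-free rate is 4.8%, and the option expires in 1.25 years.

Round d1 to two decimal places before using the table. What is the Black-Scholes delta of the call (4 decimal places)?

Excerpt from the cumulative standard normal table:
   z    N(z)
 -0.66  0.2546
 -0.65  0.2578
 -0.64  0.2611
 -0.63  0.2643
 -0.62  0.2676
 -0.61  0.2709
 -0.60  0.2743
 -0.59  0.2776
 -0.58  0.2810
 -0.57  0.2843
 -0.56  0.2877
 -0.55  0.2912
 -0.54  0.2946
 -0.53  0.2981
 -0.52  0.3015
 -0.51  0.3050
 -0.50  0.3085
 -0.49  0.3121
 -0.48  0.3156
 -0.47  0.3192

σ√T = 0.42 × 1.1180 = 0.4696
d₁ = [ln(18/28) + (0.048 + 0.42²/2)·1.25] / 0.4696 = [-0.4418 + 0.1702] / 0.4696 = -0.5784 → -0.58
N(d₁) = N(-0.58) = 0.2810
Δ_call = N(d₁) = 0.2810

0.2810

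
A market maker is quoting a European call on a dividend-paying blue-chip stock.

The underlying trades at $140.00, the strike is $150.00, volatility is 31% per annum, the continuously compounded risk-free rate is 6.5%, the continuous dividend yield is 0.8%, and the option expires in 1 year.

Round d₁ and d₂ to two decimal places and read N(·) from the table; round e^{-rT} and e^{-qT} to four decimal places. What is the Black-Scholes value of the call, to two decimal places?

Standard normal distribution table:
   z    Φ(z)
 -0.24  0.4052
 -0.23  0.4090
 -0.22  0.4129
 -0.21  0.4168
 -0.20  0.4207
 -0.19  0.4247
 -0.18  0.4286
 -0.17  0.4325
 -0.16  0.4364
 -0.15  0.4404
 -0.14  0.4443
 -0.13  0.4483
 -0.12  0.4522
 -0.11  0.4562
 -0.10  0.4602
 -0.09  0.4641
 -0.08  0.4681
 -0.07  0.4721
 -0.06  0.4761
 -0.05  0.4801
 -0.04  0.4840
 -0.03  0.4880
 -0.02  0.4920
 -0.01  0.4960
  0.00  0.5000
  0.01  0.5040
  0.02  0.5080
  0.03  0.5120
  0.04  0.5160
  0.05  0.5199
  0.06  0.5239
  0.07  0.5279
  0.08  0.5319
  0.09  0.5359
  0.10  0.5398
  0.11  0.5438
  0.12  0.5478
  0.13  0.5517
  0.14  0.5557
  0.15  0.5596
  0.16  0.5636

$16.38

T = 1;  σ√T = 0.3100
ln(S/K) + (r − q + σ²/2)T = ln(140/150) + (0.065 − 0.008 + 0.31²/2)·1 = -0.0690 + 0.1051 = 0.0361
d₁ = 0.0361 / 0.3100 = 0.1163 ⇒ 0.12
d₂ = d₁ − σ√T = 0.1163 − 0.3100 = -0.1937 ⇒ -0.19
exp(−qT) = exp(−0.008·1) = 0.9920;  exp(−rT) = exp(−0.065·1) = 0.9371
N(d₁) = N(0.12) = 0.5478;  N(d₂) = N(-0.19) = 0.4247
C = 140·0.9920·0.5478 − 150·0.9371·0.4247 = 76.0785 − 59.6980 = 16.3805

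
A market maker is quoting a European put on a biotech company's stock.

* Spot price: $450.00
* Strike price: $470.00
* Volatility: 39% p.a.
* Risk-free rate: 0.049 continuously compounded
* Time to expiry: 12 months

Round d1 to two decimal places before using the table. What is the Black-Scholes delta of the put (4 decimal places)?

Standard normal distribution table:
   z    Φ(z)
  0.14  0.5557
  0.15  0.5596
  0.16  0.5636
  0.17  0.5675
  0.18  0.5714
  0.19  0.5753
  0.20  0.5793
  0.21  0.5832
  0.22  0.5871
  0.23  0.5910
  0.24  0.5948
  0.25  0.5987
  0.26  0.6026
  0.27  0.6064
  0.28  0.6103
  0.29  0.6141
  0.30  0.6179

T = 1;  σ√T = 0.3900
d₁ = [ln(450/470) + (0.049 + 0.39²/2)·1] / 0.3900 = [-0.0435 + 0.1250] / 0.3900 = 0.2091 which rounds to 0.21
N(d₁) = N(0.21) = 0.5832
Δ_put = N(d₁) − 1 = 0.5832 − 1 = -0.4168

-0.4168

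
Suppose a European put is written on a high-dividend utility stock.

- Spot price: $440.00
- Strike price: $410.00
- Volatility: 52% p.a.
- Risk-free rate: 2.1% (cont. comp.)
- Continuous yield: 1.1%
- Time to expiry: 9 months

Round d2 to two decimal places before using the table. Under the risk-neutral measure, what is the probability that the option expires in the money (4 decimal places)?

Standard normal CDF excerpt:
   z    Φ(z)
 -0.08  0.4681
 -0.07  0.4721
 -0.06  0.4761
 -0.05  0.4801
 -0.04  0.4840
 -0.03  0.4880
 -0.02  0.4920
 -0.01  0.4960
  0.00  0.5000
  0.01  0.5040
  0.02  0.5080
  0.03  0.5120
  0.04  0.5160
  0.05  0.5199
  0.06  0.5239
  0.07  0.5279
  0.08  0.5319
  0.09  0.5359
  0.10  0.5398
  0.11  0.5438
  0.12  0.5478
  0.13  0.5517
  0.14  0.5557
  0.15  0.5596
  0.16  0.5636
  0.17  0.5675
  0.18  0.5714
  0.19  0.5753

0.5199

T = 0.75;  σ√T = 0.4503
d₁ = [ln(440/410) + (0.021 − 0.011 + ½·0.52²)·0.75] / (σ√T) = (0.0706 + 0.1089) / 0.4503 = 0.3986 ≈ 0.40
d₂ = 0.3986 − 0.4503 = -0.0517 ≈ -0.05
Pr(exercise) under Q = N(−d₂) = N(0.05) = 0.5199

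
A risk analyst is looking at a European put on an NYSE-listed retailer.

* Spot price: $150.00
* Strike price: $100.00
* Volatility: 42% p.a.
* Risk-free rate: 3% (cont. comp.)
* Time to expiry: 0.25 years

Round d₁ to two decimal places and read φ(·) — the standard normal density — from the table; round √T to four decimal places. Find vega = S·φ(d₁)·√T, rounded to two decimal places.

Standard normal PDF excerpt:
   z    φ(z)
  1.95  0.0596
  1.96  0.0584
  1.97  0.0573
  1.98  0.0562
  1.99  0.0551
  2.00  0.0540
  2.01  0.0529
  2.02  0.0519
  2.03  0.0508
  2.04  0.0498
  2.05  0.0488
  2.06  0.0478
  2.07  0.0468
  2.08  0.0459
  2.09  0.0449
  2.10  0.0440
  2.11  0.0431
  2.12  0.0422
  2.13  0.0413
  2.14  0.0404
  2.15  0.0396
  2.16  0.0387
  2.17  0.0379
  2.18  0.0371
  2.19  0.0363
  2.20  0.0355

3.51

T = 0.25;  σ√T = 0.2100
d₁ = [ln(150/100) + (0.03 + 0.42²/2)·0.25] / 0.2100 = [0.4055 + 0.0295] / 0.2100 = 2.0715 ⇒ 2.07
√T = √0.25 = 0.5000
φ(d₁) = φ(2.07) = 0.0468
vega = S·φ(d₁)·√T = 150·0.0468·0.5000 = 3.5100
(Vega is the same for a European call and put with the same parameters.)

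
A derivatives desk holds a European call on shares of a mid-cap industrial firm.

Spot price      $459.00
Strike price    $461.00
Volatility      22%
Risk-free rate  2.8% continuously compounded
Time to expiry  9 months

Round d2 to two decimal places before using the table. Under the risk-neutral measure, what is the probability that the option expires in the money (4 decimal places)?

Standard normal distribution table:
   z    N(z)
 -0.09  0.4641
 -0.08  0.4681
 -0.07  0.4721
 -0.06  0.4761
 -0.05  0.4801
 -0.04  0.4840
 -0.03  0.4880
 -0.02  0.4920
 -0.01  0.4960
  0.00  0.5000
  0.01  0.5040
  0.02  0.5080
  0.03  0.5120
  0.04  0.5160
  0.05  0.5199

T = 0.75;  σ√T = 0.1905
d₁ = [ln(459/461) + (0.028 + 0.22²/2)·0.75] / 0.1905 = [-0.0043 + 0.0391] / 0.1905 = 0.1827 ≈ 0.18
d₂ = d₁ − σ√T = 0.1827 − 0.1905 = -0.0079 ≈ -0.01
Pr(exercise) under Q = N(d₂) = 0.4960

0.4960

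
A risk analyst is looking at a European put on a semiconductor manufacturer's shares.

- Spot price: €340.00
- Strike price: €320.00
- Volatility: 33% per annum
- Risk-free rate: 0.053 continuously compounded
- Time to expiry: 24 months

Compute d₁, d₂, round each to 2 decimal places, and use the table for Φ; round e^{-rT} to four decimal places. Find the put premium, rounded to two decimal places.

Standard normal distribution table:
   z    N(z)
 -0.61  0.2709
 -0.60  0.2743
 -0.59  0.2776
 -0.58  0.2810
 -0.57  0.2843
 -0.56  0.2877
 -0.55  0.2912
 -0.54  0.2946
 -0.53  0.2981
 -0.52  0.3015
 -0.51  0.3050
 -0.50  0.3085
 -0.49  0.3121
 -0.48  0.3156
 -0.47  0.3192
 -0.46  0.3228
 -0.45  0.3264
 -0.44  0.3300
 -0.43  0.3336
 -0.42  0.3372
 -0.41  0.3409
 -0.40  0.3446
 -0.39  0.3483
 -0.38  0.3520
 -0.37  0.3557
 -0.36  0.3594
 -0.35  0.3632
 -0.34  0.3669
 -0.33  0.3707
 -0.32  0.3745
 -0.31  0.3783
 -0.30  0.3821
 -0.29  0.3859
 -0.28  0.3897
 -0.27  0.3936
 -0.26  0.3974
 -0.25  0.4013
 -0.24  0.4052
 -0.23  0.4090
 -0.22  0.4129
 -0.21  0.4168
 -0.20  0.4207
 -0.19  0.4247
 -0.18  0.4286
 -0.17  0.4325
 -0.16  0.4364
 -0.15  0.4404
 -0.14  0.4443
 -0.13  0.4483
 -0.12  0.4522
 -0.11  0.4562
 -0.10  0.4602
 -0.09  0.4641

€35.76

σ√T = 0.33·√2 = 0.4667
d₁ = [ln(340/320) + (0.053 + 0.33²/2)·2] / 0.4667 = [0.0606 + 0.2149] / 0.4667 = 0.5904 which rounds to 0.59
d₂ = d₁ − σ√T = 0.5904 − 0.4667 = 0.1237 which rounds to 0.12
exp(−rT) = exp(−0.053·2) = 0.8994
N(−d₂) = N(-0.12) = 0.4522;  N(−d₁) = N(-0.59) = 0.2776
P = 320·0.8994·0.4522 − 340·0.2776 = 130.1468 − 94.3840 = 35.7628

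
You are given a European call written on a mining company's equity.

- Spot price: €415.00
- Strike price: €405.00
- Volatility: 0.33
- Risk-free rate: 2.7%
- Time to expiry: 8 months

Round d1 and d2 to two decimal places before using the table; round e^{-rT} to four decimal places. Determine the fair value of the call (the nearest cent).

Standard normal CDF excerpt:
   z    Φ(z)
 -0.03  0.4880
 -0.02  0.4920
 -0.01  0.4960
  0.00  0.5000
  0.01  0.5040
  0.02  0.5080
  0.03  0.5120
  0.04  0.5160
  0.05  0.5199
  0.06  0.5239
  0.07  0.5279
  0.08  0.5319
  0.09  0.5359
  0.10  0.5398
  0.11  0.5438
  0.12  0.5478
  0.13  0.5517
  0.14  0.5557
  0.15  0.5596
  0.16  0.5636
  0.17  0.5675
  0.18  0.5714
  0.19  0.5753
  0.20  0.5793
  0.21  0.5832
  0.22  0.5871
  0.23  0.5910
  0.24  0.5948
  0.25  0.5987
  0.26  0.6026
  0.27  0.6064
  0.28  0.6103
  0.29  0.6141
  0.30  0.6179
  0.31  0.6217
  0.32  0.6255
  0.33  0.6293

σ√T = 0.33·√0.6667 = 0.2694
d₁ = [ln(415/405) + (0.027 + 0.33²/2)·0.6667] / 0.2694 = [0.0244 + 0.0543] / 0.2694 = 0.2921 ≈ 0.29
d₂ = d₁ − σ√T = 0.2921 − 0.2694 = 0.0226 ≈ 0.02
exp(−rT) = exp(−0.027·0.6667) = 0.9822
N(d₁) = N(0.29) = 0.6141;  N(d₂) = N(0.02) = 0.5080
C = 415·0.6141 − 405·0.9822·0.5080 = 254.8515 − 202.0778 = 52.7737

€52.77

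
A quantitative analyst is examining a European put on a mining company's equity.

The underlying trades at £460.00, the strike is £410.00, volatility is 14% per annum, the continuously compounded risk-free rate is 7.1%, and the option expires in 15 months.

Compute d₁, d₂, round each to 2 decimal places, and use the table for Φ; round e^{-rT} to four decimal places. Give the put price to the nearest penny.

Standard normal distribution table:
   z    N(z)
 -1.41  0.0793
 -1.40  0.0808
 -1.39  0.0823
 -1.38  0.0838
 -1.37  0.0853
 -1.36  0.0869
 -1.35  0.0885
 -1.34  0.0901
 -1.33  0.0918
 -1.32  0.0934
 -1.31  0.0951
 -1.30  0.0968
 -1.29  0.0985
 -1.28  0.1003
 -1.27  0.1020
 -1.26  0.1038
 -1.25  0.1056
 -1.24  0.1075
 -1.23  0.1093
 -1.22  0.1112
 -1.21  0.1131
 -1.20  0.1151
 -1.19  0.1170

T = 1.25;  σ√T = 0.1565
d₁ = [ln(460/410) + (0.071 + 0.14²/2)·1.25] / 0.1565 = [0.1151 + 0.1010] / 0.1565 = 1.3804 → 1.38
d₂ = d₁ − σ√T = 1.3804 − 0.1565 = 1.2239 → 1.22
exp(−rT) = exp(−0.071·1.25) = 0.9151
N(−d₂) = N(-1.22) = 0.1112;  N(−d₁) = N(-1.38) = 0.0838
P = 410·0.9151·0.1112 − 460·0.0838 = 41.7212 − 38.5480 = 3.1732

£3.17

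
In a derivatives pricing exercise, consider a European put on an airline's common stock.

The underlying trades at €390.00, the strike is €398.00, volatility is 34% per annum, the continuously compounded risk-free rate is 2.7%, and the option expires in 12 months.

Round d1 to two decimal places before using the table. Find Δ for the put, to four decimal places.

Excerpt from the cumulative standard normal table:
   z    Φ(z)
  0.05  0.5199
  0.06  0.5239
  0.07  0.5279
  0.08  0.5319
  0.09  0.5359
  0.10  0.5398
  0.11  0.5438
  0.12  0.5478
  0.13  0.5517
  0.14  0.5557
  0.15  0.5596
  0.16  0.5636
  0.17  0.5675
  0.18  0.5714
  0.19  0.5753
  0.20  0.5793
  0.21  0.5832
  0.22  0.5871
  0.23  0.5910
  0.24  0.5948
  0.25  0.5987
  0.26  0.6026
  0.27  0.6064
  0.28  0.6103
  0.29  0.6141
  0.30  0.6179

T = 1;  σ√T = 0.3400
d₁ = [ln(390/398) + (0.027 + 0.34²/2)·1] / 0.3400 = [-0.0203 + 0.0848] / 0.3400 = 0.1897 ⇒ 0.19
N(d₁) = N(0.19) = 0.5753
Δ_put = N(d₁) − 1 = 0.5753 − 1 = -0.4247

-0.4247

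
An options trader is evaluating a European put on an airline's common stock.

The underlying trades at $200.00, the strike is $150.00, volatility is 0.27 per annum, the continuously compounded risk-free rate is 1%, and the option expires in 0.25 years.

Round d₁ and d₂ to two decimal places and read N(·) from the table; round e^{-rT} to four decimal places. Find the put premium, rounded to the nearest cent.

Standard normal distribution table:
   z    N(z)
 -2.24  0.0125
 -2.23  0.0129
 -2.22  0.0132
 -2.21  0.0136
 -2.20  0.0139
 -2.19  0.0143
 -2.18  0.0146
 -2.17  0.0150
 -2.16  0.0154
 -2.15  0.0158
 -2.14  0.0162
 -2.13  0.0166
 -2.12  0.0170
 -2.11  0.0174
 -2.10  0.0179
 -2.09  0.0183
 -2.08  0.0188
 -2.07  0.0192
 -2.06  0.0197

σ√T = 0.27 × 0.5000 = 0.1350
ln(S/K) + (r + σ²/2)T = ln(200/150) + (0.01 + 0.27²/2)·0.25 = 0.2877 + 0.0116 = 0.2993
d₁ = 0.2993 / 0.1350 = 2.2170 → 2.22
d₂ = d₁ − σ√T = 2.2170 − 0.1350 = 2.0820 → 2.08
e^(−rT) = e^(−0.01·0.25) = 0.9975
N(−d₂) = N(-2.08) = 0.0188;  N(−d₁) = N(-2.22) = 0.0132
P = 150·0.9975·0.0188 − 200·0.0132 = 2.8130 − 2.6400 = 0.1730

$0.17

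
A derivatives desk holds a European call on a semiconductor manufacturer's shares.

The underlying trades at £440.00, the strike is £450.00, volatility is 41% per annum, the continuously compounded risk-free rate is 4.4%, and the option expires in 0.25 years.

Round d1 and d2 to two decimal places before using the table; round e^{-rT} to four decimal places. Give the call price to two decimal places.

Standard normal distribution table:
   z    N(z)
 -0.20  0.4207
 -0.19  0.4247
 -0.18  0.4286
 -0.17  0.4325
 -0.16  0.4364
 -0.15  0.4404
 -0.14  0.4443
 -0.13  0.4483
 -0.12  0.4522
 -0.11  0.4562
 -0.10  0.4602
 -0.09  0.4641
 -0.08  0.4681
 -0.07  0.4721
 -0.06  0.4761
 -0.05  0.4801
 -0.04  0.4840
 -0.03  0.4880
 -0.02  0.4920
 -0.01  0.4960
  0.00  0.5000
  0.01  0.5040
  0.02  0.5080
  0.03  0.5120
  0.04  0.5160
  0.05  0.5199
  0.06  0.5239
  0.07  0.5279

£34.52

σ√T = 0.41 × 0.5000 = 0.2050
d₁ = [ln(440/450) + (0.044 + 0.41²/2)·0.25] / 0.2050 = [-0.0225 + 0.0320] / 0.2050 = 0.0465 which rounds to 0.05
d₂ = d₁ − σ√T = 0.0465 − 0.2050 = -0.1585 which rounds to -0.16
exp(−rT) = exp(−0.044·0.25) = 0.9891
N(d₁) = N(0.05) = 0.5199;  N(d₂) = N(-0.16) = 0.4364
C = 440·0.5199 − 450·0.9891·0.4364 = 228.7560 − 194.2395 = 34.5165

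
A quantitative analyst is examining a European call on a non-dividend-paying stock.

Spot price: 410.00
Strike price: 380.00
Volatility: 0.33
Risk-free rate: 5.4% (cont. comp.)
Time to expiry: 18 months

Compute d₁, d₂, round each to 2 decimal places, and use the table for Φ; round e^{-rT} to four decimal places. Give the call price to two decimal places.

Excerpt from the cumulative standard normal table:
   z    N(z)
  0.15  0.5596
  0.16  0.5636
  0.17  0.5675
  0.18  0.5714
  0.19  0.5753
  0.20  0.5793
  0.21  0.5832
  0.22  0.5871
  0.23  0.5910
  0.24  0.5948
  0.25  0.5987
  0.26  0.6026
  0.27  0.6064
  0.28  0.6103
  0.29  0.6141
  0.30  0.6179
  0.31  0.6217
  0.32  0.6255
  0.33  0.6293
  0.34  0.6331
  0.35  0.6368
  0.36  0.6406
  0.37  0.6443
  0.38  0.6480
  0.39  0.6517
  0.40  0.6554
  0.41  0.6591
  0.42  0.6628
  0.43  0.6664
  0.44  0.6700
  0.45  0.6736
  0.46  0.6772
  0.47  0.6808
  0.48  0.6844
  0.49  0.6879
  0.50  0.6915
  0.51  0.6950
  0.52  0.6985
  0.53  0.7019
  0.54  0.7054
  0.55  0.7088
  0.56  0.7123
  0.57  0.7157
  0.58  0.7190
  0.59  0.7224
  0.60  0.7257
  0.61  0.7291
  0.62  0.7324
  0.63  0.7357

T = 1.5;  σ√T = 0.4042
d₁ = [ln(410/380) + (0.054 + 0.33²/2)·1.5] / 0.4042 = [0.0760 + 0.1627] / 0.4042 = 0.5905 ⇒ 0.59
d₂ = d₁ − σ√T = 0.5905 − 0.4042 = 0.1863 ⇒ 0.19
exp(−rT) = exp(−0.054·1.5) = 0.9222
N(d₁) = N(0.59) = 0.7224;  N(d₂) = N(0.19) = 0.5753
C = 410·0.7224 − 380·0.9222·0.5753 = 296.1840 − 201.6058 = 94.5782

94.58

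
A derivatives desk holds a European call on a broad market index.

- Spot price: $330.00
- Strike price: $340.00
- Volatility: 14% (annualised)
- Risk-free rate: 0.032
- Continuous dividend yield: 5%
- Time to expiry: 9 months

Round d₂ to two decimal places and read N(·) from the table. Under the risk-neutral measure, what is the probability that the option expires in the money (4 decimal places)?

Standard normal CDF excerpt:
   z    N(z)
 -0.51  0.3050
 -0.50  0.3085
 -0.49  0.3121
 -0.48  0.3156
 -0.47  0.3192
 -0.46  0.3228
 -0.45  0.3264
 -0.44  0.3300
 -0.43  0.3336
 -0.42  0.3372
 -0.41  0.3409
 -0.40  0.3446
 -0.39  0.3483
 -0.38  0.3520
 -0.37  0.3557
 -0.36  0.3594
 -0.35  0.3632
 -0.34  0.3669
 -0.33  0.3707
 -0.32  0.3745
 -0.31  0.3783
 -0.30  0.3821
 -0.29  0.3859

T = 0.75;  σ√T = 0.1212
d₁ = [ln(330/340) + (0.032 − 0.05 + ½·0.14²)·0.75] / (σ√T) = (-0.0299 − 0.0062) / 0.1212 = -0.2969 ⇒ -0.30
d₂ = -0.2969 − 0.1212 = -0.4182 ⇒ -0.42
Pr(exercise) under Q = N(d₂) = 0.3372

0.3372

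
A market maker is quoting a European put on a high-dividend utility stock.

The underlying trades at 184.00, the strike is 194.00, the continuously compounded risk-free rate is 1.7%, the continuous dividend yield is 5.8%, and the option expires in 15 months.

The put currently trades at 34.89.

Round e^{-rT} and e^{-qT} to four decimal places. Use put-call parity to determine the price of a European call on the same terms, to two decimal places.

e^(−qT) = e^(−0.058·1.25) = 0.9301;  e^(−rT) = e^(−0.017·1.25) = 0.9790
Put-call parity: C − P = S·e^(−qT) − K·e^(−rT) = 184·0.9301 − 194·0.9790 = 171.1384 − 189.9260 = -18.7876
C = P + (C − P) = 34.89 + (-18.7876) = 16.1024

16.10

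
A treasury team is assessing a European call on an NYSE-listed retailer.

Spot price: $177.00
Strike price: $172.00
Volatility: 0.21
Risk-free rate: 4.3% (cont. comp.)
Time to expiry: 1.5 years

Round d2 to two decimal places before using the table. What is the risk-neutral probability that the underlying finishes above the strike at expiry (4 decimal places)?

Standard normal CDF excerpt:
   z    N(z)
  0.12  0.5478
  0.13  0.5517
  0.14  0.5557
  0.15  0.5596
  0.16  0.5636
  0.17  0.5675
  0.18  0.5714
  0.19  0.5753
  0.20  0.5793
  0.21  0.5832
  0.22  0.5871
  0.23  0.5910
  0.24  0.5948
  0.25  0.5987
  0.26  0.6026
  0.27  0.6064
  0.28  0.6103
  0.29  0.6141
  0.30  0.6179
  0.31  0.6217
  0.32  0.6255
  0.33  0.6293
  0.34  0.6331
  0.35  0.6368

0.5910

σ√T = 0.21 × 1.2247 = 0.2572
d₁ = [ln(177/172) + (0.043 + ½·0.21²)·1.5] / (σ√T) = (0.0287 + 0.0976) / 0.2572 = 0.4908 ⇒ 0.49
d₂ = 0.4908 − 0.2572 = 0.2336 ⇒ 0.23
Risk-neutral Pr[S_T > K] = N(d₂) = N(0.23) = 0.5910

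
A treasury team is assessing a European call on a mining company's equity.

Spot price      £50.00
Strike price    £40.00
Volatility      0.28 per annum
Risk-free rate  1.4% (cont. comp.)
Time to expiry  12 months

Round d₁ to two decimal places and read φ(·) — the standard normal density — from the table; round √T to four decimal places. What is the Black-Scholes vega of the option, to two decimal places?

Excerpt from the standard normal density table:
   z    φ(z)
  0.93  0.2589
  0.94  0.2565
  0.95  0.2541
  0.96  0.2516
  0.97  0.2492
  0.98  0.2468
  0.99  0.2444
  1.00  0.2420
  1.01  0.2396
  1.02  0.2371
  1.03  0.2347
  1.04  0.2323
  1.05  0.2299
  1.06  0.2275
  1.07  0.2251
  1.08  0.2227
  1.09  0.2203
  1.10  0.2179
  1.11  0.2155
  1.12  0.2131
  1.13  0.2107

σ√T = 0.28 × 1.0000 = 0.2800
d₁ = [ln(50/40) + (0.014 + 0.28²/2)·1] / 0.2800 = [0.2231 + 0.0532] / 0.2800 = 0.9869 which rounds to 0.99
√T = √1 = 1.0000
φ(d₁) = φ(0.99) = 0.2444
vega = S·φ(d₁)·√T = 50·0.2444·1.0000 = 12.2200

12.22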